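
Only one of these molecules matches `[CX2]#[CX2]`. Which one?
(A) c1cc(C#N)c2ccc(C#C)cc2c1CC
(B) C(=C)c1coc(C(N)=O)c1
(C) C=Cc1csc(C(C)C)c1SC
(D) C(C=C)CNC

[CX2]#[CX2] describes a carbon-carbon triple bond (an alkyne).
(A) contains an ethynyl group (-C#CH), which satisfies every atom and bond constraint.
(B) has a vinyl group (-CH=CH2) but the C=C is a double bond; both carbons are CX3, not CX2.
(C) has a vinyl group (-CH=CH2) but the C=C is a double bond; both carbons are CX3, not CX2.
(D) has a vinyl group (-CH=CH2) but the C=C is a double bond; both carbons are CX3, not CX2.
So the answer is (A).

A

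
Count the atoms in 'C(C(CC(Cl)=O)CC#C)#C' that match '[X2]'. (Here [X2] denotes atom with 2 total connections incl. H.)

The query [X2] means: any atom with exactly two total connections (bonds + H).
Check the 10 heavy atoms by environment: 3× C (X4) → no; 1× C (X3) → no; 1× O (X1) → no; 1× Cl (X1) → no; 4× C (X2) → match.
That gives 4 matching atoms.

4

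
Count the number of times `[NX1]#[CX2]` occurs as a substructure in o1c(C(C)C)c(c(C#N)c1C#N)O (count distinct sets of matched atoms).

[NX1]#[CX2] is the SMARTS for a nitrile: a nitrogen triple-bonded to a two-connected carbon.
The molecule carries 2 separate instances of a nitrile (-C#N) meeting every constraint; each maps to a distinct set of atoms, giving 2 matches.

2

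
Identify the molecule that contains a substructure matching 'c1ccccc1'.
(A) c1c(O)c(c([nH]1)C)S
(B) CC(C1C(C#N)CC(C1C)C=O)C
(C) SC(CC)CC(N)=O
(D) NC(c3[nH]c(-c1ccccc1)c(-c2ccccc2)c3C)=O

c1ccccc1 describes six aromatic carbons in a ring (a benzene ring).
(A) has a methyl group (-CH3) but no six-membered all-carbon aromatic ring is present.
(B) has a methyl group (-CH3) but no six-membered all-carbon aromatic ring is present.
(C) has a methyl group (-CH3) but no six-membered all-carbon aromatic ring is present.
(D) contains a phenyl ring, which satisfies every atom and bond constraint.
So the answer is (D).

D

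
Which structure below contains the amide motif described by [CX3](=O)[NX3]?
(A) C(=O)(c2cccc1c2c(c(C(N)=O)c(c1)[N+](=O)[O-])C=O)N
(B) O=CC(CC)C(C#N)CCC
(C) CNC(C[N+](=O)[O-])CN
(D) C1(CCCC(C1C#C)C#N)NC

A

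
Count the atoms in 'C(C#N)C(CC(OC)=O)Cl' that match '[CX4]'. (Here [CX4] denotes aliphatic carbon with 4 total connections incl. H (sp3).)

Check the 10 heavy atoms by environment: 4× C (X4) → match; 1× Cl (X1) → no; 1× C (X3) → no; 1× O (X1) → no; 1× O (X2) → no; 1× C (X2) → no; 1× N (X1) → no.
That gives 4 matching atoms.

4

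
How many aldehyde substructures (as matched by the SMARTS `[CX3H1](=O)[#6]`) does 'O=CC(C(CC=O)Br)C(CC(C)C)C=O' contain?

3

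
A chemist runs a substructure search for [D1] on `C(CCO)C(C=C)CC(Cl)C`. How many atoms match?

The query [D1] means: atom with exactly one heavy-atom neighbour (degree 1).
Check the 11 heavy atoms by environment: 5× C (D2) → no; 2× C (D3) → no; 2× C (D1) → match; 1× Cl (D1) → match; 1× O (D1) → match.
Summing the matching environments: 2 + 1 + 1 = 4 matching atoms.

4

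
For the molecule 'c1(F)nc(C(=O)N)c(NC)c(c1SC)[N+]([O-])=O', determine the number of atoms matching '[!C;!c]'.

Check the 17 heavy atoms by environment: 1× n (aromatic) → match; 5× c (aromatic) → no; 3× C → no; 2× O → match; 2× N → match; 1× N (charge +1) → match; 1× O (charge -1) → match; 1× F → match; 1× S → match.
Summing the matching environments: 1 + 2 + 2 + 1 + 1 + 1 + 1 = 9 matching atoms.

9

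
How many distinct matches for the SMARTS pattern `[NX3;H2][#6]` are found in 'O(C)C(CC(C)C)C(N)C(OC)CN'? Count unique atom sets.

2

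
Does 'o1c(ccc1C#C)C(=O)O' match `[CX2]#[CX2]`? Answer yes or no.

Yes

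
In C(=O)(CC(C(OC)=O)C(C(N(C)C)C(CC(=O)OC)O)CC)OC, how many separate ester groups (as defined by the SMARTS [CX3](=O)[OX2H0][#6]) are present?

3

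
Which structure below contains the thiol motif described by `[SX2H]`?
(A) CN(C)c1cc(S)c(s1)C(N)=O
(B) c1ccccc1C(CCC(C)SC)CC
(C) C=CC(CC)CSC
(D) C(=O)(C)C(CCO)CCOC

[SX2H] describes an aliphatic sulfur with two connections, one being H (a thiol).
(A) contains a thiol (-SH), which satisfies every atom and bond constraint.
(B) has a methylthio ether (-SCH3) but the sulfur has H0 (bonded to two carbons), not H1.
(C) has a methylthio ether (-SCH3) but the sulfur has H0 (bonded to two carbons), not H1.
(D) has a hydroxyl group (-OH) but it is an -OH, not an -SH.
So the answer is (A).

A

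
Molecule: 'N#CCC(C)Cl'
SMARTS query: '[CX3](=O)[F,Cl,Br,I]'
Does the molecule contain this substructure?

The pattern [CX3](=O)[F,Cl,Br,I] describes a carbonyl carbon bonded to a halogen — an acyl halide.
The closest candidate here is a chloro substituent, but the Cl is not on a carbonyl carbon. No other fragment satisfies the full query, so there is no match.

No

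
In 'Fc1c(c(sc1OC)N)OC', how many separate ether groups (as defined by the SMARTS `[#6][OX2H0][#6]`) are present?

2

[#6][OX2H0][#6] is the SMARTS for an ether: an aliphatic oxygen bridging two carbons with no H on the oxygen.
The molecule carries 2 separate instances of a methoxy ether (-OCH3) meeting every constraint; each maps to a distinct set of atoms, giving 2 matches.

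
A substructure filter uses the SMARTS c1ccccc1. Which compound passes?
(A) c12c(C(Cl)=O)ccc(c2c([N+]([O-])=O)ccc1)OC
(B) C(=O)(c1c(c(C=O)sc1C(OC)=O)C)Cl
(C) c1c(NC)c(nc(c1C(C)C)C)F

c1ccccc1 describes six aromatic carbons in a ring (a benzene ring).
(A) contains the required atom environment, so the pattern matches.
(B) has a methyl group (-CH3) but no six-membered all-carbon aromatic ring is present.
(C) has a methyl group (-CH3) but no six-membered all-carbon aromatic ring is present.
So the answer is (A).

A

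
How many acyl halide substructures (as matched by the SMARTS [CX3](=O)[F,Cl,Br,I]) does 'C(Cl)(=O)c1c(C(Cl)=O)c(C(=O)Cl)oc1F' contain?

3

[CX3](=O)[F,Cl,Br,I] is the SMARTS for an acyl halide: a carbonyl carbon bonded to a halogen.
The molecule carries 3 separate instances of an acyl chloride (-C(=O)Cl) meeting every constraint; each maps to a distinct set of atoms, giving 3 matches.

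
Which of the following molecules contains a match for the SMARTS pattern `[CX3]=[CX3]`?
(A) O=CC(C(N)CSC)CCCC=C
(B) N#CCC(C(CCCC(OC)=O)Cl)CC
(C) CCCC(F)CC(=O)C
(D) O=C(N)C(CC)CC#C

A

[CX3]=[CX3] describes a non-aromatic C=C double bond between two sp2 carbons (an alkene).
(A) contains a vinyl group (-CH=CH2), which satisfies every atom and bond constraint.
(B) has an ethyl group (-CH2CH3) but its C-C bond is a single bond between CX4 carbons, not CX3=CX3.
(C) has an ethyl group (-CH2CH3) but its C-C bond is a single bond between CX4 carbons, not CX3=CX3.
(D) has an ethynyl group (-C#CH) but the C-C bond is a triple bond, not a double bond.
So the answer is (A).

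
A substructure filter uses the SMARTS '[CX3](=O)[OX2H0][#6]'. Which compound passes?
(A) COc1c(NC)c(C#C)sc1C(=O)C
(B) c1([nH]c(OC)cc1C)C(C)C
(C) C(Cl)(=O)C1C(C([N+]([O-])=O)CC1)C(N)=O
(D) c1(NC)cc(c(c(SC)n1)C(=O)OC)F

[CX3](=O)[OX2H0][#6] describes a carbonyl carbon bonded to an oxygen that is itself bonded to carbon (no H on that O) (an ester).
(A) has a methoxy ether (-OCH3) but the ether oxygen is not adjacent to a C=O carbon.
(B) has a methoxy ether (-OCH3) but the ether oxygen is not adjacent to a C=O carbon.
(C) has a primary amide (-C(=O)NH2) but the carbonyl is bonded to N, not to an O-C linkage.
(D) contains a methyl-ester group (-C(=O)OCH3), which satisfies every atom and bond constraint.
So the answer is (D).

D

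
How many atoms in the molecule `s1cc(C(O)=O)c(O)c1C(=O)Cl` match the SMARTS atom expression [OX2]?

2

The query [OX2] means: aliphatic oxygen with two total connections — ether, hydroxyl, or ester single-bond O.
Check the 12 heavy atoms by environment: 1× s (aromatic, X2) → no; 4× c (aromatic, X3) → no; 2× C (X3) → no; 2× O (X1) → no; 2× O (X2) → match; 1× Cl (X1) → no.
That gives 2 matching atoms.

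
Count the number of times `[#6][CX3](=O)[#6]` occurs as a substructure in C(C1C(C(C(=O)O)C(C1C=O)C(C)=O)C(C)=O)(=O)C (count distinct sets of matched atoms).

[#6][CX3](=O)[#6] is the SMARTS for a ketone: a carbonyl carbon (no H) flanked by two carbons.
The molecule carries 3 separate instances of an acetyl/ketone group (-C(=O)CH3) meeting every constraint; each maps to a distinct set of atoms, giving 3 matches.

3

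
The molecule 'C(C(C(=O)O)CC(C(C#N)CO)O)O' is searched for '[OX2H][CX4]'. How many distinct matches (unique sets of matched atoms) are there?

3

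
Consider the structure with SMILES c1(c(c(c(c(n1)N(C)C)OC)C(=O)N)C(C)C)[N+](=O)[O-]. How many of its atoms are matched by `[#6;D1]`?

5

The query [#6;D1] means: carbon bonded to exactly one heavy atom.
Check the 20 heavy atoms by environment: 1× n (aromatic, D2) → no; 5× c (aromatic, D3) → no; 1× O (D2) → no; 5× C (D1) → match; 2× C (D3) → no; 2× O (D1) → no; 1× N (D1) → no; 1× N (charge +1, D3) → no; 1× O (charge -1, D1) → no; 1× N (D3) → no.
That gives 5 matching atoms.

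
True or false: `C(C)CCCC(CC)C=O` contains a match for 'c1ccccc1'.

The pattern c1ccccc1 describes six aromatic carbons in a ring — a benzene ring.
The closest candidate here is a methyl group (-CH3), but no six-membered all-carbon aromatic ring is present. No other fragment satisfies the full query, so there is no match.

False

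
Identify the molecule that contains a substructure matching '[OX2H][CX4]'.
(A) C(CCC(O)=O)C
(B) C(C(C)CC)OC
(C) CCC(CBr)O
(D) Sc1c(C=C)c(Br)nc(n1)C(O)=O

[OX2H][CX4] describes a hydroxyl oxygen bound to an sp3 (X4) carbon (an aliphatic alcohol).
(A) has a carboxylic acid group (-C(=O)OH) but the -OH is on a CX3 carbonyl carbon, not a CX4 carbon.
(B) has a methoxy ether (-OCH3) but the oxygen has H0 (ether), not H1.
(C) contains a hydroxyl group (-OH), which satisfies every atom and bond constraint.
(D) has a carboxylic acid group (-C(=O)OH) but the -OH is on a CX3 carbonyl carbon, not a CX4 carbon.
So the answer is (C).

C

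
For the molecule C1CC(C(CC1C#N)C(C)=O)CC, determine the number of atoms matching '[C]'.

11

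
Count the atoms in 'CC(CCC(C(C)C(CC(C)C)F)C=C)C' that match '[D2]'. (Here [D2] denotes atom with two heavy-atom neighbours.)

4

Check the 16 heavy atoms by environment: 4× C (D2) → match; 5× C (D3) → no; 6× C (D1) → no; 1× F (D1) → no.
That gives 4 matching atoms.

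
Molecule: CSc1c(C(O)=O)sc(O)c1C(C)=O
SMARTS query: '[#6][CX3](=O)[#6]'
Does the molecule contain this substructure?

Yes

The pattern [#6][CX3](=O)[#6] describes a carbonyl carbon (no H) flanked by two carbons — a ketone.
The molecule carries an acetyl/ketone group (-C(=O)CH3), whose atoms satisfy every constraint of the query, so the pattern matches.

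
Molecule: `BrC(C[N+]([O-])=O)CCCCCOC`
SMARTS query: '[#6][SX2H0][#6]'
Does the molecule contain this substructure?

No

The pattern [#6][SX2H0][#6] describes an aliphatic sulfur bridging two carbons with no H on the sulfur — a thioether.
The closest candidate here is a methoxy ether (-OCH3), but the bridging atom is O, not S. No other fragment satisfies the full query, so there is no match.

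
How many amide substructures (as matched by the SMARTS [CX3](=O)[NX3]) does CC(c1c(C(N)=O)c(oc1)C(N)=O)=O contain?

[CX3](=O)[NX3] is the SMARTS for an amide: a carbonyl carbon bonded to a trivalent nitrogen.
The molecule carries 2 separate instances of a primary amide (-C(=O)NH2) meeting every constraint; each maps to a distinct set of atoms, giving 2 matches.

2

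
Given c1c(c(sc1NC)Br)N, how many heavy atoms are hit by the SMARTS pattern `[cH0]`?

3

The query [cH0] means: aromatic carbon with no attached hydrogen (substituted or ring-fusion).
Check the 9 heavy atoms by environment: 1× s (aromatic, H0) → no; 3× c (aromatic, H0) → match; 1× c (aromatic, H1) → no; 1× N (H1) → no; 1× C (H3) → no; 1× N (H2) → no; 1× Br (H0) → no.
That gives 3 matching atoms.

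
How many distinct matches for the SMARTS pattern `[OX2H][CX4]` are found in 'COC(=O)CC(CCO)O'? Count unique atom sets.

[OX2H][CX4] is the SMARTS for an aliphatic alcohol: a hydroxyl oxygen bound to an sp3 (X4) carbon.
The molecule carries 2 separate instances of a hydroxyl group (-OH) meeting every constraint; each maps to a distinct set of atoms, giving 2 matches.

2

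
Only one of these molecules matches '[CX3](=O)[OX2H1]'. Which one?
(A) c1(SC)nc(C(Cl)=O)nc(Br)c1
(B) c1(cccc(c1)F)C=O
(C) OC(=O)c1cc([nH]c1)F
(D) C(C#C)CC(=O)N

C

[CX3](=O)[OX2H1] describes an sp2 carbon double-bonded to O and single-bonded to an -OH oxygen (a carboxylic acid).
(A) has an acyl chloride (-C(=O)Cl) but the carbonyl is bonded to Cl, not to an -OH oxygen.
(B) has an aldehyde (-CHO) but there is no singly-bonded oxygen on the carbonyl carbon.
(C) contains a carboxylic acid group (-C(=O)OH), which satisfies every atom and bond constraint.
(D) has a primary amide (-C(=O)NH2) but the carbonyl is bonded to N, not to an -OH oxygen.
So the answer is (C).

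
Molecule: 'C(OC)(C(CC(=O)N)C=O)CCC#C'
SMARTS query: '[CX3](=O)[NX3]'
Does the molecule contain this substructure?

Yes

The pattern [CX3](=O)[NX3] describes a carbonyl carbon bonded to a trivalent nitrogen — an amide.
The molecule carries a primary amide (-C(=O)NH2), whose atoms satisfy every constraint of the query, so the pattern matches.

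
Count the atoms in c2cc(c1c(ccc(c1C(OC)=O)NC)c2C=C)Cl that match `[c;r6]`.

10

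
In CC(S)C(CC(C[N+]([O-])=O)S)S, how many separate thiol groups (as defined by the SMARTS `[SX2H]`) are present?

[SX2H] is the SMARTS for a thiol: an aliphatic sulfur with two connections, one being H.
The molecule carries 3 separate instances of a thiol (-SH) meeting every constraint; each maps to a distinct set of atoms, giving 3 matches.

3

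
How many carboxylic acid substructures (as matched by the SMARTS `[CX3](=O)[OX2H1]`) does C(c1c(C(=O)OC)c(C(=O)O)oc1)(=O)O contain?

2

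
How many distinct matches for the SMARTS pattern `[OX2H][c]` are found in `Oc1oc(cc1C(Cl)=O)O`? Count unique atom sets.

[OX2H][c] is the SMARTS for a phenol: a hydroxyl oxygen attached to an aromatic carbon.
The molecule carries 2 separate instances of a hydroxyl group (-OH) meeting every constraint; each maps to a distinct set of atoms, giving 2 matches.

2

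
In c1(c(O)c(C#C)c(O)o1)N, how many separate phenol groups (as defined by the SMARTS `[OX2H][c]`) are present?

2

[OX2H][c] is the SMARTS for a phenol: a hydroxyl oxygen attached to an aromatic carbon.
The molecule carries 2 separate instances of a hydroxyl group (-OH) meeting every constraint; each maps to a distinct set of atoms, giving 2 matches.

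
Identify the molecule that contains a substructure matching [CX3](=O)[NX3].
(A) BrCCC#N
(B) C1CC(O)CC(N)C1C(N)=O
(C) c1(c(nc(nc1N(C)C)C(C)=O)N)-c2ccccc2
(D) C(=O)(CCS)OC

B

[CX3](=O)[NX3] describes a carbonyl carbon bonded to a trivalent nitrogen (an amide).
(A) has a nitrile (-C#N) but the nitrile N is NX1 (triple-bonded), not NX3.
(B) contains a primary amide (-C(=O)NH2), which satisfies every atom and bond constraint.
(C) has a primary amino group (-NH2) but the -NH2 is not attached to a carbonyl carbon.
(D) has a methyl-ester group (-C(=O)OCH3) but the carbonyl is bonded to O, not to an NX3 nitrogen.
So the answer is (B).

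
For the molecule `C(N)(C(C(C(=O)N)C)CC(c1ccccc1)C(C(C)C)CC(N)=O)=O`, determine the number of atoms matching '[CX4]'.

10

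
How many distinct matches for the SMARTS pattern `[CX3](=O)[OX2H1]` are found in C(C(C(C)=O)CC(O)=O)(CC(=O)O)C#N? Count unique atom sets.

[CX3](=O)[OX2H1] is the SMARTS for a carboxylic acid: an sp2 carbon double-bonded to O and single-bonded to an -OH oxygen.
The molecule carries 2 separate instances of a carboxylic acid group (-C(=O)OH) meeting every constraint; each maps to a distinct set of atoms, giving 2 matches.

2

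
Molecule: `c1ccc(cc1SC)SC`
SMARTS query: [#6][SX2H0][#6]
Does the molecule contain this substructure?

Yes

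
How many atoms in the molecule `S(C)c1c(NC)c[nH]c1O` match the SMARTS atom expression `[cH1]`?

1

The query [cH1] means: aromatic carbon bearing exactly one hydrogen.
Check the 10 heavy atoms by environment: 1× n (aromatic, H1) → no; 1× c (aromatic, H1) → match; 3× c (aromatic, H0) → no; 1× N (H1) → no; 2× C (H3) → no; 1× O (H1) → no; 1× S (H0) → no.
That gives 1 matching atom.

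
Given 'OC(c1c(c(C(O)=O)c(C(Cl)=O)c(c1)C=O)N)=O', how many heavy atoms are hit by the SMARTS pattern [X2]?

2

The query [X2] means: any atom with exactly two total connections (bonds + H).
Check the 18 heavy atoms by environment: 6× c (aromatic, X3) → no; 4× C (X3) → no; 4× O (X1) → no; 1× N (X3) → no; 1× Cl (X1) → no; 2× O (X2) → match.
That gives 2 matching atoms.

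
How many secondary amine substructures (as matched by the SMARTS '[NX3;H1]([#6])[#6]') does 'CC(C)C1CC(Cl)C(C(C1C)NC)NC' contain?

2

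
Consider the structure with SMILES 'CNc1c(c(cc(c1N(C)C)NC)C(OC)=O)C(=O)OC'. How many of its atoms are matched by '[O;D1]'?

The query [O;D1] means: aliphatic oxygen bonded to exactly one heavy atom.
Check the 21 heavy atoms by environment: 5× c (aromatic, D3) → no; 1× c (aromatic, D2) → no; 2× N (D2) → no; 6× C (D1) → no; 2× C (D3) → no; 2× O (D1) → match; 2× O (D2) → no; 1× N (D3) → no.
That gives 2 matching atoms.

2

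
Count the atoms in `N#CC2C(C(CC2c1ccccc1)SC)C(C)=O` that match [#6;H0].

3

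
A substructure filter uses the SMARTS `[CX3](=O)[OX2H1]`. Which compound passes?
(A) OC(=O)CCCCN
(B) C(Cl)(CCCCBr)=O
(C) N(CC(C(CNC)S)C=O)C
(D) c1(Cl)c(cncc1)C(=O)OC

A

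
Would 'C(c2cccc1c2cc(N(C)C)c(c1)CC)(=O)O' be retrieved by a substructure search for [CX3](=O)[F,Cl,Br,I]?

No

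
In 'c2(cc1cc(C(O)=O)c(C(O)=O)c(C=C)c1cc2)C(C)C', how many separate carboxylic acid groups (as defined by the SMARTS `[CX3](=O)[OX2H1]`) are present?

[CX3](=O)[OX2H1] is the SMARTS for a carboxylic acid: an sp2 carbon double-bonded to O and single-bonded to an -OH oxygen.
The molecule carries 2 separate instances of a carboxylic acid group (-C(=O)OH) meeting every constraint; each maps to a distinct set of atoms, giving 2 matches.

2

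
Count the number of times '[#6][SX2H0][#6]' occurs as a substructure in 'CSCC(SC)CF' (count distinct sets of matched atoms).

2

[#6][SX2H0][#6] is the SMARTS for a thioether: an aliphatic sulfur bridging two carbons with no H on the sulfur.
The molecule carries 2 separate instances of a methylthio ether (-SCH3) meeting every constraint; each maps to a distinct set of atoms, giving 2 matches.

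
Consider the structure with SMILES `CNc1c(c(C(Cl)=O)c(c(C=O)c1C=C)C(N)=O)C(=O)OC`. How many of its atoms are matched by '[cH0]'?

6

The query [cH0] means: aromatic carbon with no attached hydrogen (substituted or ring-fusion).
Check the 22 heavy atoms by environment: 6× c (aromatic, H0) → match; 1× N (H1) → no; 2× C (H3) → no; 3× C (H0) → no; 5× O (H0) → no; 1× N (H2) → no; 1× Cl (H0) → no; 2× C (H1) → no; 1× C (H2) → no.
That gives 6 matching atoms.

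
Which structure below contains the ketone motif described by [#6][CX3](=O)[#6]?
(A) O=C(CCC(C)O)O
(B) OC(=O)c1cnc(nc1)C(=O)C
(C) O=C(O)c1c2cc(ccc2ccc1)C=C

[#6][CX3](=O)[#6] describes a carbonyl carbon (no H) flanked by two carbons (a ketone).
(A) has a carboxylic acid group (-C(=O)OH) but one neighbour of the carbonyl carbon is O, not C.
(B) contains an acetyl/ketone group (-C(=O)CH3), which satisfies every atom and bond constraint.
(C) has a carboxylic acid group (-C(=O)OH) but one neighbour of the carbonyl carbon is O, not C.
So the answer is (B).

B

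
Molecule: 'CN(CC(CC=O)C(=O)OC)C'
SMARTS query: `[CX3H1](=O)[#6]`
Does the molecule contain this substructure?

The pattern [CX3H1](=O)[#6] describes an sp2 carbon with one H, double-bonded to O and single-bonded to carbon — an aldehyde.
The molecule carries an aldehyde (-CHO), whose atoms satisfy every constraint of the query, so the pattern matches.

Yes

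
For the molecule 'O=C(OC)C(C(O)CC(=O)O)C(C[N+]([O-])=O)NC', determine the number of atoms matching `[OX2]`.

3

Check the 18 heavy atoms by environment: 7× C (X4) → no; 3× O (X2) → match; 2× C (X3) → no; 3× O (X1) → no; 1× N (charge +1, X3) → no; 1× O (charge -1, X1) → no; 1× N (X3) → no.
That gives 3 matching atoms.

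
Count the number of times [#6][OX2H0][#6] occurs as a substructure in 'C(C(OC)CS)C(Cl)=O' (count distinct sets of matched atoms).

1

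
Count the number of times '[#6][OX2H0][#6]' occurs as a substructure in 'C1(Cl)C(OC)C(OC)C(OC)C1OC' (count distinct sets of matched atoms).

4

[#6][OX2H0][#6] is the SMARTS for an ether: an aliphatic oxygen bridging two carbons with no H on the oxygen.
The molecule carries 4 separate instances of a methoxy ether (-OCH3) meeting every constraint; each maps to a distinct set of atoms, giving 4 matches.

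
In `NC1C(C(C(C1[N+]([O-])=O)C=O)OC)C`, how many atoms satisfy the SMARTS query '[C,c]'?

Check the 14 heavy atoms by environment: 8× C → match; 3× O → no; 1× N (charge +1) → no; 1× O (charge -1) → no; 1× N → no.
That gives 8 matching atoms.

8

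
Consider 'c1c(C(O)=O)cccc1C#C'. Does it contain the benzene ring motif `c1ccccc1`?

Yes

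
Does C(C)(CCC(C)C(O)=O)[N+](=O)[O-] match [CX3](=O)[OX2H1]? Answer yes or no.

The pattern [CX3](=O)[OX2H1] describes an sp2 carbon double-bonded to O and single-bonded to an -OH oxygen — a carboxylic acid.
The molecule carries a carboxylic acid group (-C(=O)OH), whose atoms satisfy every constraint of the query, so the pattern matches.

Yes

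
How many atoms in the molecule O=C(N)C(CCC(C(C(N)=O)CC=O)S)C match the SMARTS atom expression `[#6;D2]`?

The query [#6;D2] means: any carbon bonded to exactly two heavy atoms.
Check the 16 heavy atoms by environment: 1× C (D1) → no; 5× C (D3) → no; 4× C (D2) → match; 3× O (D1) → no; 2× N (D1) → no; 1× S (D1) → no.
That gives 4 matching atoms.

4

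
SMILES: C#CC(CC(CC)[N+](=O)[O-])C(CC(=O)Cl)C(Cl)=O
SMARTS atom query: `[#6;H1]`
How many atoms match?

4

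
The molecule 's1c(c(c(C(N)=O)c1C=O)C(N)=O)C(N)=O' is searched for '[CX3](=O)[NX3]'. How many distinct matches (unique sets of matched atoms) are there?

3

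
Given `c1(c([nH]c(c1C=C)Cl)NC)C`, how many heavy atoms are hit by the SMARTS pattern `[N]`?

Check the 11 heavy atoms by environment: 1× n (aromatic) → no; 4× c (aromatic) → no; 4× C → no; 1× N → match; 1× Cl → no.
That gives 1 matching atom.

1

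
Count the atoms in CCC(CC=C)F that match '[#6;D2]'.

Check the 7 heavy atoms by environment: 3× C (D2) → match; 1× C (D3) → no; 2× C (D1) → no; 1× F (D1) → no.
That gives 3 matching atoms.

3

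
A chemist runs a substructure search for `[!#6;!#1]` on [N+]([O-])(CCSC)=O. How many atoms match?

The query [!#6;!#1] means: not carbon and not hydrogen — any heteroatom.
Check the 7 heavy atoms by environment: 3× C → no; 1× S → match; 1× N (charge +1) → match; 1× O (charge -1) → match; 1× O → match.
Summing the matching environments: 1 + 1 + 1 + 1 = 4 matching atoms.

4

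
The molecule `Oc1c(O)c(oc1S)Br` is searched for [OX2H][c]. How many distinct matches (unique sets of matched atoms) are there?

[OX2H][c] is the SMARTS for a phenol: a hydroxyl oxygen attached to an aromatic carbon.
The molecule carries 2 separate instances of a hydroxyl group (-OH) meeting every constraint; each maps to a distinct set of atoms, giving 2 matches.

2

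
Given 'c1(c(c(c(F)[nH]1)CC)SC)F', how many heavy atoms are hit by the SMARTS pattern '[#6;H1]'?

0

Check the 11 heavy atoms by environment: 1× n (aromatic, H1) → no; 4× c (aromatic, H0) → no; 1× S (H0) → no; 2× C (H3) → no; 2× F (H0) → no; 1× C (H2) → no.
No environment satisfies the query, so 0 matching atoms.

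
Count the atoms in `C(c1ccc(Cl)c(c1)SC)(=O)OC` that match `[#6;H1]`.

The query [#6;H1] means: any carbon bearing exactly one hydrogen.
Check the 13 heavy atoms by environment: 3× c (aromatic, H1) → match; 3× c (aromatic, H0) → no; 1× S (H0) → no; 2× C (H3) → no; 1× C (H0) → no; 2× O (H0) → no; 1× Cl (H0) → no.
That gives 3 matching atoms.

3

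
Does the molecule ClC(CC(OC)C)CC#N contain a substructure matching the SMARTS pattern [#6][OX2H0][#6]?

Yes

The pattern [#6][OX2H0][#6] describes an aliphatic oxygen bridging two carbons with no H on the oxygen — an ether.
The molecule carries a methoxy ether (-OCH3), whose atoms satisfy every constraint of the query, so the pattern matches.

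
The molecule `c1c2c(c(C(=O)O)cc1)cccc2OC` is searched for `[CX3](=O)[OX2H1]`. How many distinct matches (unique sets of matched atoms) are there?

1

[CX3](=O)[OX2H1] is the SMARTS for a carboxylic acid: an sp2 carbon double-bonded to O and single-bonded to an -OH oxygen.
Exactly one fragment in the molecule meets all constraints, giving 1 match.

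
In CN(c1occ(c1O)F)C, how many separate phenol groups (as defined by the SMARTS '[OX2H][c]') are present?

1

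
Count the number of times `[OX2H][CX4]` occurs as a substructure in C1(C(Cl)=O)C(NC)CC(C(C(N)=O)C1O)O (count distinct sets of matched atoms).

2

[OX2H][CX4] is the SMARTS for an aliphatic alcohol: a hydroxyl oxygen bound to an sp3 (X4) carbon.
The molecule carries 2 separate instances of a hydroxyl group (-OH) meeting every constraint; each maps to a distinct set of atoms, giving 2 matches.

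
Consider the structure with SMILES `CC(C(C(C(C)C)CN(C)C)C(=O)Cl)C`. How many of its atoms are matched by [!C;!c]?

3

Check the 15 heavy atoms by environment: 12× C → no; 1× O → match; 1× Cl → match; 1× N → match.
Summing the matching environments: 1 + 1 + 1 = 3 matching atoms.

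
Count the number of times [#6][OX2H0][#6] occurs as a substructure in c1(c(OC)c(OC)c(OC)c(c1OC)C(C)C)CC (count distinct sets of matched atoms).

4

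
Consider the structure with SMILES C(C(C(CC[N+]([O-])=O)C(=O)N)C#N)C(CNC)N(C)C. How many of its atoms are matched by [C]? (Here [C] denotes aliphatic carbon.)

12

The query [C] means: uppercase C matches aliphatic (non-aromatic) carbon only.
Check the 20 heavy atoms by environment: 12× C → match; 4× N → no; 2× O → no; 1× N (charge +1) → no; 1× O (charge -1) → no.
That gives 12 matching atoms.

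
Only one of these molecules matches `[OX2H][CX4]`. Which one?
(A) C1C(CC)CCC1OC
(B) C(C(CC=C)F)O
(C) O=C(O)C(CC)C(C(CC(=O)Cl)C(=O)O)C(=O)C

[OX2H][CX4] describes a hydroxyl oxygen bound to an sp3 (X4) carbon (an aliphatic alcohol).
(A) has a methoxy ether (-OCH3) but the oxygen has H0 (ether), not H1.
(B) contains a hydroxyl group (-OH), which satisfies every atom and bond constraint.
(C) has a carboxylic acid group (-C(=O)OH) but the -OH is on a CX3 carbonyl carbon, not a CX4 carbon.
So the answer is (B).

B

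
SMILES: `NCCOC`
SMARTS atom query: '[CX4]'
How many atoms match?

3

Check the 5 heavy atoms by environment: 3× C (X4) → match; 1× O (X2) → no; 1× N (X3) → no.
That gives 3 matching atoms.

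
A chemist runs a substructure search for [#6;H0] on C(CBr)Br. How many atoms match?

The query [#6;H0] means: any carbon with no attached hydrogen.
Check the 4 heavy atoms by environment: 2× C (H2) → no; 2× Br (H0) → no.
No environment satisfies the query, so 0 matching atoms.

0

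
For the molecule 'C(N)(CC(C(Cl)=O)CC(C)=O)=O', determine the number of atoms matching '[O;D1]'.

3

The query [O;D1] means: aliphatic oxygen bonded to exactly one heavy atom.
Check the 12 heavy atoms by environment: 2× C (D2) → no; 4× C (D3) → no; 3× O (D1) → match; 1× N (D1) → no; 1× C (D1) → no; 1× Cl (D1) → no.
That gives 3 matching atoms.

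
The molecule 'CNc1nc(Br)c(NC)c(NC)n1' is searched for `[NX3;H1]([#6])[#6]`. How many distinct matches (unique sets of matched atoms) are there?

3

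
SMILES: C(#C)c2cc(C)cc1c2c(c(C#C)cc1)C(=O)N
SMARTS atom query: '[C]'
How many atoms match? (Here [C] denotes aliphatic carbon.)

6

Check the 18 heavy atoms by environment: 10× c (aromatic) → no; 6× C → match; 1× O → no; 1× N → no.
That gives 6 matching atoms.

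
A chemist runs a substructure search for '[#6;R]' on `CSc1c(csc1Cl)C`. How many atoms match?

The query [#6;R] means: carbon that is part of a ring.
Check the 9 heavy atoms by environment: 1× s (aromatic, in 5-ring) → no; 4× c (aromatic, in 5-ring) → match; 1× Cl (acyclic) → no; 2× C (acyclic) → no; 1× S (acyclic) → no.
That gives 4 matching atoms.

4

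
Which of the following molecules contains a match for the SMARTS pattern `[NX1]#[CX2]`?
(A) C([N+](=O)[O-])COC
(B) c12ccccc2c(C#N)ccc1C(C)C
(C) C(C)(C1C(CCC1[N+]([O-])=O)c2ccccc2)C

B

[NX1]#[CX2] describes a nitrogen triple-bonded to a two-connected carbon (a nitrile).
(A) has a nitro group (-[N+](=O)[O-]) but there is no C#N triple bond.
(B) contains a nitrile (-C#N), which satisfies every atom and bond constraint.
(C) has a nitro group (-[N+](=O)[O-]) but there is no C#N triple bond.
So the answer is (B).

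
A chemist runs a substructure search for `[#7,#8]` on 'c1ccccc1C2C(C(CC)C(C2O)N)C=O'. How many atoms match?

3

The query [#7,#8] means: nitrogen or oxygen (comma = OR).
Check the 17 heavy atoms by environment: 8× C → no; 1× N → match; 2× O → match; 6× c (aromatic) → no.
Summing the matching environments: 1 + 2 = 3 matching atoms.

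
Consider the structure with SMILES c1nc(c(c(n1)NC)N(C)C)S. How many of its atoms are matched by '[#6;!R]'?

3

Check the 12 heavy atoms by environment: 2× n (aromatic, in 6-ring) → no; 4× c (aromatic, in 6-ring) → no; 2× N (acyclic) → no; 3× C (acyclic) → match; 1× S (acyclic) → no.
That gives 3 matching atoms.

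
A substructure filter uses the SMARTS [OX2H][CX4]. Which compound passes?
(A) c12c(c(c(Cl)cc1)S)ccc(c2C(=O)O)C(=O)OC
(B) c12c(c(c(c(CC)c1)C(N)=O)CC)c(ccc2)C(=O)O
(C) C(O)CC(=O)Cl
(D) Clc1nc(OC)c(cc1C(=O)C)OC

C

[OX2H][CX4] describes a hydroxyl oxygen bound to an sp3 (X4) carbon (an aliphatic alcohol).
(A) has a carboxylic acid group (-C(=O)OH) but the -OH is on a CX3 carbonyl carbon, not a CX4 carbon.
(B) has a carboxylic acid group (-C(=O)OH) but the -OH is on a CX3 carbonyl carbon, not a CX4 carbon.
(C) contains a hydroxyl group (-OH), which satisfies every atom and bond constraint.
(D) has a methoxy ether (-OCH3) but the oxygen has H0 (ether), not H1.
So the answer is (C).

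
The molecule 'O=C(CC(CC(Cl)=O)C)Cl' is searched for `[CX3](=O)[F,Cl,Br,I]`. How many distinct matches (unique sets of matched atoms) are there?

2

[CX3](=O)[F,Cl,Br,I] is the SMARTS for an acyl halide: a carbonyl carbon bonded to a halogen.
The molecule carries 2 separate instances of an acyl chloride (-C(=O)Cl) meeting every constraint; each maps to a distinct set of atoms, giving 2 matches.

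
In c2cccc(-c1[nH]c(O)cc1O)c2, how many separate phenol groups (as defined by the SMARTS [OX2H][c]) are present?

[OX2H][c] is the SMARTS for a phenol: a hydroxyl oxygen attached to an aromatic carbon.
The molecule carries 2 separate instances of a hydroxyl group (-OH) meeting every constraint; each maps to a distinct set of atoms, giving 2 matches.

2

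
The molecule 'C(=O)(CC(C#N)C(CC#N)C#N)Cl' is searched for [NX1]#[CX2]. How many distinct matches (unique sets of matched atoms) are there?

[NX1]#[CX2] is the SMARTS for a nitrile: a nitrogen triple-bonded to a two-connected carbon.
The molecule carries 3 separate instances of a nitrile (-C#N) meeting every constraint; each maps to a distinct set of atoms, giving 3 matches.

3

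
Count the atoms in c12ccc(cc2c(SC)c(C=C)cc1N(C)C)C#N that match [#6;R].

The query [#6;R] means: carbon that is part of a ring.
Check the 19 heavy atoms by environment: 10× c (aromatic, in 6-ring) → match; 6× C (acyclic) → no; 2× N (acyclic) → no; 1× S (acyclic) → no.
That gives 10 matching atoms.

10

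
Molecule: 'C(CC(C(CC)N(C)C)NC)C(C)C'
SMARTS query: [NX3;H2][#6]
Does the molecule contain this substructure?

No

The pattern [NX3;H2][#6] describes a trivalent nitrogen with two H attached to carbon — a primary amine.
The closest candidate here is a dimethylamino group (-N(CH3)2), but the nitrogen has H0, not H2. No other fragment satisfies the full query, so there is no match.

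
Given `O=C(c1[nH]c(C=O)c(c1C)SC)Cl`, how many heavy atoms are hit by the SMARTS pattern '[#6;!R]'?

4

The query [#6;!R] means: carbon not in any ring.
Check the 13 heavy atoms by environment: 1× n (aromatic, in 5-ring) → no; 4× c (aromatic, in 5-ring) → no; 1× S (acyclic) → no; 4× C (acyclic) → match; 2× O (acyclic) → no; 1× Cl (acyclic) → no.
That gives 4 matching atoms.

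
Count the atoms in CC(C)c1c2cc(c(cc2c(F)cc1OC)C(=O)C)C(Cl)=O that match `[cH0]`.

7

The query [cH0] means: aromatic carbon with no attached hydrogen (substituted or ring-fusion).
Check the 22 heavy atoms by environment: 7× c (aromatic, H0) → match; 3× c (aromatic, H1) → no; 2× C (H0) → no; 3× O (H0) → no; 4× C (H3) → no; 1× F (H0) → no; 1× C (H1) → no; 1× Cl (H0) → no.
That gives 7 matching atoms.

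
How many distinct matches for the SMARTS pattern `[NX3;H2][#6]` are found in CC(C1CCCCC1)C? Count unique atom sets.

[NX3;H2][#6] is the SMARTS for a primary amine: a trivalent nitrogen with two H attached to carbon.
No fragment in the molecule satisfies every constraint, giving 0 matches.

0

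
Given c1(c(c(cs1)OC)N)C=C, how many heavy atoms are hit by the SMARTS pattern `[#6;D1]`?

2

Check the 10 heavy atoms by environment: 1× s (aromatic, D2) → no; 3× c (aromatic, D3) → no; 1× c (aromatic, D2) → no; 1× N (D1) → no; 1× C (D2) → no; 2× C (D1) → match; 1× O (D2) → no.
That gives 2 matching atoms.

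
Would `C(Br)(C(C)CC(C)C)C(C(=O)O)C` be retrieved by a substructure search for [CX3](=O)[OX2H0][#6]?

No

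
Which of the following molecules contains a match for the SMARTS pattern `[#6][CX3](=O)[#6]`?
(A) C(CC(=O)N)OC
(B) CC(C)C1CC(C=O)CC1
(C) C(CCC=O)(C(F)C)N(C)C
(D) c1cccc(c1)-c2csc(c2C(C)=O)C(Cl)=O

D

[#6][CX3](=O)[#6] describes a carbonyl carbon (no H) flanked by two carbons (a ketone).
(A) has a primary amide (-C(=O)NH2) but one neighbour of the carbonyl carbon is N, not C.
(B) has an aldehyde (-CHO) but the carbonyl carbon has H1, so it is not flanked by two carbons.
(C) has an aldehyde (-CHO) but the carbonyl carbon has H1, so it is not flanked by two carbons.
(D) contains an acetyl/ketone group (-C(=O)CH3), which satisfies every atom and bond constraint.
So the answer is (D).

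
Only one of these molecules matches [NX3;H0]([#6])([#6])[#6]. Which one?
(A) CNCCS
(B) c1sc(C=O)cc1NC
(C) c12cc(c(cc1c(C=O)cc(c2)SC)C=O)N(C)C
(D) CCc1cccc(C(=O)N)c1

[NX3;H0]([#6])([#6])[#6] describes a trivalent nitrogen with no H, bonded to three carbons (a tertiary amine).
(A) has an N-methylamino group (-NHCH3) but the nitrogen still has one H (H1), not H0.
(B) has an N-methylamino group (-NHCH3) but the nitrogen still has one H (H1), not H0.
(C) contains a dimethylamino group (-N(CH3)2), which satisfies every atom and bond constraint.
(D) has a primary amide (-C(=O)NH2) but the amide nitrogen has H2 and only one carbon neighbour.
So the answer is (C).

C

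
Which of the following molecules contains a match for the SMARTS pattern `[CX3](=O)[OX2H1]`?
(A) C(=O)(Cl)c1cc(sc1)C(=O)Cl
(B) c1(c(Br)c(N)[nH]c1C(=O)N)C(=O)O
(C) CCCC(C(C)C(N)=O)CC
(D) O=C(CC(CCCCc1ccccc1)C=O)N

[CX3](=O)[OX2H1] describes an sp2 carbon double-bonded to O and single-bonded to an -OH oxygen (a carboxylic acid).
(A) has an acyl chloride (-C(=O)Cl) but the carbonyl is bonded to Cl, not to an -OH oxygen.
(B) contains a carboxylic acid group (-C(=O)OH), which satisfies every atom and bond constraint.
(C) has a primary amide (-C(=O)NH2) but the carbonyl is bonded to N, not to an -OH oxygen.
(D) has an aldehyde (-CHO) but there is no singly-bonded oxygen on the carbonyl carbon.
So the answer is (B).

B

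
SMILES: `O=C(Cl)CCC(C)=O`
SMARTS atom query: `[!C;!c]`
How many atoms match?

The query [!C;!c] means: neither aliphatic nor aromatic carbon — same as [!#6].
Check the 8 heavy atoms by environment: 5× C → no; 2× O → match; 1× Cl → match.
Summing the matching environments: 2 + 1 = 3 matching atoms.

3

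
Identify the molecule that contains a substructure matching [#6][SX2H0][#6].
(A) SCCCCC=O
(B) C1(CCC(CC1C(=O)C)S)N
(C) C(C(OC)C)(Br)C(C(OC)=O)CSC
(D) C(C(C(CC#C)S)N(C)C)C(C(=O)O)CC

C

[#6][SX2H0][#6] describes an aliphatic sulfur bridging two carbons with no H on the sulfur (a thioether).
(A) has a thiol (-SH) but the sulfur has H1, not H0 bridging two carbons.
(B) has a thiol (-SH) but the sulfur has H1, not H0 bridging two carbons.
(C) contains a methylthio ether (-SCH3), which satisfies every atom and bond constraint.
(D) has a thiol (-SH) but the sulfur has H1, not H0 bridging two carbons.
So the answer is (C).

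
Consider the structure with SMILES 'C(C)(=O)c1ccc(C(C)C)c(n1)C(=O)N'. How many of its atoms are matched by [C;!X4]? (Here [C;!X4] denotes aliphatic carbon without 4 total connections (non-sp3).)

The query [C;!X4] means: aliphatic carbon that does not have four total connections.
Check the 15 heavy atoms by environment: 1× n (aromatic, X2) → no; 5× c (aromatic, X3) → no; 2× C (X3) → match; 2× O (X1) → no; 4× C (X4) → no; 1× N (X3) → no.
That gives 2 matching atoms.

2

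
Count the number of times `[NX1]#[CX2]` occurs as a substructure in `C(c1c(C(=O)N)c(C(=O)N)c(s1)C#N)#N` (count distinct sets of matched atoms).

[NX1]#[CX2] is the SMARTS for a nitrile: a nitrogen triple-bonded to a two-connected carbon.
The molecule carries 2 separate instances of a nitrile (-C#N) meeting every constraint; each maps to a distinct set of atoms, giving 2 matches.

2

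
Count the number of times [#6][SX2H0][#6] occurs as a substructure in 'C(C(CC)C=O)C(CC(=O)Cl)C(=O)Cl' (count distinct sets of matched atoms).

[#6][SX2H0][#6] is the SMARTS for a thioether: an aliphatic sulfur bridging two carbons with no H on the sulfur.
No fragment in the molecule satisfies every constraint, giving 0 matches.

0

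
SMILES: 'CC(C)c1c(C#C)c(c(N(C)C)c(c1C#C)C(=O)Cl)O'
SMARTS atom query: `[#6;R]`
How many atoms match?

6

The query [#6;R] means: carbon that is part of a ring.
Check the 20 heavy atoms by environment: 6× c (aromatic, in 6-ring) → match; 10× C (acyclic) → no; 2× O (acyclic) → no; 1× Cl (acyclic) → no; 1× N (acyclic) → no.
That gives 6 matching atoms.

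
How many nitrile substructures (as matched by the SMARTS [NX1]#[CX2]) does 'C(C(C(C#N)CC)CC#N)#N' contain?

3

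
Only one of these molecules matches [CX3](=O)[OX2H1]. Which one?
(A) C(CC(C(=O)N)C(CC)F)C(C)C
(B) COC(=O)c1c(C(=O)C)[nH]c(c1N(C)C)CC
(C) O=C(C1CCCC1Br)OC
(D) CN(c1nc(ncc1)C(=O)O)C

D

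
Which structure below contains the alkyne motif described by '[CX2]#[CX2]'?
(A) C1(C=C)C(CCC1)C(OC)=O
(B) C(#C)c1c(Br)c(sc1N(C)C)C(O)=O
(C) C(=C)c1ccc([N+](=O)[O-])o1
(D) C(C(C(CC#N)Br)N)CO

B

[CX2]#[CX2] describes a carbon-carbon triple bond (an alkyne).
(A) has a vinyl group (-CH=CH2) but the C=C is a double bond; both carbons are CX3, not CX2.
(B) contains an ethynyl group (-C#CH), which satisfies every atom and bond constraint.
(C) has a vinyl group (-CH=CH2) but the C=C is a double bond; both carbons are CX3, not CX2.
(D) has a nitrile (-C#N) but the triple bond is C#N, not C#C.
So the answer is (B).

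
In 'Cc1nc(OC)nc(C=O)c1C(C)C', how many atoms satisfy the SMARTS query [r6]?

6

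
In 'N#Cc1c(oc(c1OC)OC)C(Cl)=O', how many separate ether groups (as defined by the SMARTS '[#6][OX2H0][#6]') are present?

[#6][OX2H0][#6] is the SMARTS for an ether: an aliphatic oxygen bridging two carbons with no H on the oxygen.
The molecule carries 2 separate instances of a methoxy ether (-OCH3) meeting every constraint; each maps to a distinct set of atoms, giving 2 matches.

2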